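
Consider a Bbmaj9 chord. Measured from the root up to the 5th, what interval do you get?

P5

The chord tones of Bb major ninth are Bb, D, F, A, C.
The root is Bb and the 5th is F.
Counting 5 letters and 7 half steps from Bb gives a perfect fifth.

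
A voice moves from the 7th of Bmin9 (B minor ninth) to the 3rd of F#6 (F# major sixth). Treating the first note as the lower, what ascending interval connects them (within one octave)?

augmented 1st

Bmin9 (B minor ninth) has A as its 7th, and F#6 (F# major sixth) has A# as its 3rd.
A up to A# is 1 semitone, a half step wider than a perfect unison, so the interval is augmented.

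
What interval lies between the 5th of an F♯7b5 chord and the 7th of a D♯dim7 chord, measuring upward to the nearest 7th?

The 5th of F♯7b5 is C; the 7th of D♯dim7 is C.
Counting 1 letters and 0 half steps from C gives a perfect unison.

perfect 1st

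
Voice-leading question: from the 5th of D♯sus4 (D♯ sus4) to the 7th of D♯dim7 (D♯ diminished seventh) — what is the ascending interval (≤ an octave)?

D♯sus4 (D♯ sus4) has A♯ as its 5th, and D♯dim7 (D♯ diminished seventh) has C as its 7th.
From A♯ to C: 2 semitones over a third = diminished.

diminished 3rd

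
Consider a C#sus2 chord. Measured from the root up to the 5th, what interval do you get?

perfect fifth

C# sus2 is spelled C# D# G#.
Root = C#; 5th = G#.
C# up to G# spans 5 letter names and 7 semitones — a perfect fifth.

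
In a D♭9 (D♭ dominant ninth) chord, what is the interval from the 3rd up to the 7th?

d5

Spelling the chord: D♭–F–A♭–C♭–E♭.
So we need the interval from F up to C♭.
From F to C♭: 6 semitones over a fifth = diminished.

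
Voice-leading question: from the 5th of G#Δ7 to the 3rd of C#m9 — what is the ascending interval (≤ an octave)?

minor second

G#Δ7 has D# as its 5th, and C#m9 has E as its 3rd.
D# up to E is 1 semitone, a half step narrower than a major second, so the interval is minor.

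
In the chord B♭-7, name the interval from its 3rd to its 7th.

P5

Spelling the chord: B♭, D♭, F, A♭.
That puts D♭ below A♭.
D♭ up to A♭ spans 5 letter names and 7 semitones — a perfect fifth.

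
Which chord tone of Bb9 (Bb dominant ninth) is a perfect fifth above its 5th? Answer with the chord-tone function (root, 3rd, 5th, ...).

Bb dominant ninth is spelled Bb-D-F-Ab-C.
The 5th is F. A perfect fifth above F is C.
C is the chord's 9th.

9th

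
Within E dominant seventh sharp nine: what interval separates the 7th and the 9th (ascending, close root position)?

augmented third

E7#9 is spelled E-G♯-B-D-F𝄪.
The 7th is D and the 9th is F𝄪.
D up to F𝄪 is 5 semitones, a half step wider than a major third, so the interval is augmented.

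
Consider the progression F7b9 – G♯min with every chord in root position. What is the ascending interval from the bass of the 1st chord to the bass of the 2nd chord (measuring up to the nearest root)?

augmented 2nd

The roots are F and G♯.
F up to G♯ is 3 semitones, a half step wider than a major second, so the interval is augmented.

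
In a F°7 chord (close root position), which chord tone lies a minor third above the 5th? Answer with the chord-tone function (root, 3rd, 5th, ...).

F°7 (F diminished seventh): F, Ab, Cb, Ebb.
The 5th is Cb. A minor third above Cb is Ebb.
Ebb is the chord's 7th.

7th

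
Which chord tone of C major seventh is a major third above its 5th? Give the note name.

B

The chord tones of CM7 are C, E, G, B.
The 5th is G. A major third above G is B.
B is the chord's 7th.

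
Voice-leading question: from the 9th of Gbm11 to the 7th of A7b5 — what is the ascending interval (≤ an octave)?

major seventh

The 9th of Gbm11 is Ab; the 7th of A7b5 is G.
Counting 7 letters and 11 half steps from Ab gives a major seventh.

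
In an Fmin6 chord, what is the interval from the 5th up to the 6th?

M2

Fm6: F-Ab-C-D.
That puts C below D.
Counting 2 letters and 2 half steps from C gives a major second.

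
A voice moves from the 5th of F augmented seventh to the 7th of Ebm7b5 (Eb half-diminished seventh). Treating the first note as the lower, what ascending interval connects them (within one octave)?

The 5th of F augmented seventh is C#; the 7th of Ebm7b5 (Eb half-diminished seventh) is Db.
From C# to Db: 0 semitones over a second = diminished.

diminished second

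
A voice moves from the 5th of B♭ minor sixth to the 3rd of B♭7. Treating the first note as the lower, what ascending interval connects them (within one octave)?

major sixth

B♭ minor sixth has F as its 5th, and B♭7 has D as its 3rd.
F up to D spans 6 letter names and 9 semitones — a major sixth.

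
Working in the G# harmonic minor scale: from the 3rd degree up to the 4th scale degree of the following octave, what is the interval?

major ninth

The scale runs G# A# B C# D# E F##.
The 3rd degree is B and the 4th scale degree (up an octave) is C#.
B up to C# spans 9 letter names and 14 semitones — a major ninth.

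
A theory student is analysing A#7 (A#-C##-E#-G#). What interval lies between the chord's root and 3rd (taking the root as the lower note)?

That puts A# below C##.
From A# to C## is 4 semitones, exactly the major third.

major 3rd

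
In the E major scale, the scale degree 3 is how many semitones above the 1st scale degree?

4

The scale is E F♯ G♯ A B C♯ D♯.
E up to G♯ is a major third — 4 semitones.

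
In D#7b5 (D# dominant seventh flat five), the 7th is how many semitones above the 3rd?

6

The chord tones of D#7b5 are D# F## A C#.
F## to C# is a diminished fifth: 6 semitones.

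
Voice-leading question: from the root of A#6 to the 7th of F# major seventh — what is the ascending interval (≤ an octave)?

perfect fifth

A#6 has A# as its root, and F# major seventh has E# as its 7th.
Counting 5 letters and 7 half steps from A# gives a perfect fifth.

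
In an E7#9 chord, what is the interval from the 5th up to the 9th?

augmented fifth

E dominant seventh sharp nine is spelled E G♯ B D F𝄪.
So we need the interval from B up to F𝄪.
5 letter names make it a fifth; at 8 semitones (a half step wider than perfect) the quality is augmented.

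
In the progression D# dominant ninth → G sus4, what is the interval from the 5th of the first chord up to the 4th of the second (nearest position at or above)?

diminished third

D# dominant ninth has A# as its 5th, and G sus4 has C as its 4th.
3 letter names make it a third; at 2 semitones (a whole step narrower than major) the quality is diminished.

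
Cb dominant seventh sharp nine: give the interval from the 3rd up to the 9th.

Cb7#9 (Cb dominant seventh sharp nine) is spelled Cb, Eb, Gb, Bbb, D.
So we need the interval from Eb up to D.
From Eb to D is 11 semitones, exactly the major seventh.

major 7th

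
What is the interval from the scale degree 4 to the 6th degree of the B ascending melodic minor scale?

major third

B melodic minor: B C# D E F# G# A#.
Scale degree 4 = E; scale degree 6 = G#.
E up to G# spans 3 letter names and 4 semitones — a major third.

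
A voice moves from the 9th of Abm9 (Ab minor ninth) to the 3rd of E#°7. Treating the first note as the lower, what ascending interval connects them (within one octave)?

Abm9 (Ab minor ninth) has Bb as its 9th, and E#°7 has G# as its 3rd.
From Bb to G#: 10 semitones over a sixth = augmented.

augmented sixth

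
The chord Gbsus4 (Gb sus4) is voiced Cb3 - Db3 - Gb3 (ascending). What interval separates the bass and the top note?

The outer voices are Cb3 and Gb3.
Cb up to Gb spans 5 letter names and 7 semitones — a perfect fifth.

perfect fifth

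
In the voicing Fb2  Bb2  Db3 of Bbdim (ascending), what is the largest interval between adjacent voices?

augmented fourth

Adjacent intervals: Fb2→Bb2 = augmented fourth; Bb2→Db3 = minor third.
The largest is Fb2 to Bb2, an augmented fourth (6 semitones).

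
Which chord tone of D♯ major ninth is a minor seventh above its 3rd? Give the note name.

The chord tones of D♯maj9 are D♯, F𝄪, A♯, C𝄪, E♯.
The 3rd is F𝄪. A minor seventh above F𝄪 is E♯.
E♯ is the chord's 9th.

E#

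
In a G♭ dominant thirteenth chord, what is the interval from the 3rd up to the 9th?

The chord tones of G♭ dominant thirteenth are G♭ B♭ D♭ F♭ A♭ E♭.
3rd = B♭; 9th = A♭.
7 letter names make it a seventh; at 10 semitones (a half step narrower than major) the quality is minor.

minor 7th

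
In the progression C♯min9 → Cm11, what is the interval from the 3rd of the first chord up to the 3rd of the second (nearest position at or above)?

The 3rd of C♯min9 is E; the 3rd of Cm11 is E♭.
From E to E♭: 11 semitones over an octave = diminished.

diminished octave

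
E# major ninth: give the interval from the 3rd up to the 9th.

minor seventh

E#maj9: E#-G##-B#-D##-F##.
3rd = G##; 9th = F##.
7 letter names make it a seventh; at 10 semitones (a half step narrower than major) the quality is minor.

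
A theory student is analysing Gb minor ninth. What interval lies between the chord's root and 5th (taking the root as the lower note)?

Gb minor ninth: Gb, Bbb, Db, Fb, Ab.
So we need the interval from Gb up to Db.
Gb up to Db spans 5 letter names and 7 semitones — a perfect fifth.

perfect fifth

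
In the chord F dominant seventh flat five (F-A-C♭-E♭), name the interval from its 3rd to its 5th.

diminished third

The 3rd is A and the 5th is C♭.
From A to C♭: 2 semitones over a third = diminished.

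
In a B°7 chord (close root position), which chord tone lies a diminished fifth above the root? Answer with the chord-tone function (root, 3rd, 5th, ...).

5th

The chord tones of Bdim7 are B–D–F–A♭.
The root is B. A diminished fifth above B is F.
F is the chord's 5th.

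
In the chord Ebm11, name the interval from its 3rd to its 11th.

major ninth

Ebm11 (Eb minor eleventh) is spelled Eb, Gb, Bb, Db, F, Ab.
So we need the interval from Gb up to Ab.
Counting 9 letters and 14 half steps from Gb gives a major ninth.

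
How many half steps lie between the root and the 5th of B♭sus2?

7

B♭sus2 is spelled B♭–C–F.
B♭ to F is a perfect fifth: 7 semitones.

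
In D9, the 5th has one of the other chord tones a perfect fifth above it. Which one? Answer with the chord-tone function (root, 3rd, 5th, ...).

D9 (D dominant ninth): D-F♯-A-C-E.
The 5th is A. A perfect fifth above A is E.
E is the chord's 9th.

9th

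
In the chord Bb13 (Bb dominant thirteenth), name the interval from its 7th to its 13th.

Bb dominant thirteenth is spelled Bb-D-F-Ab-C-G.
So we need the interval from Ab up to G.
Ab up to G spans 7 letter names and 11 semitones — a major seventh.

M7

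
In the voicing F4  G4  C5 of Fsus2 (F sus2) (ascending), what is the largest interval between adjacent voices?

P4

Adjacent intervals: F4→G4 = major second; G4→C5 = perfect fourth.
The largest is G4 to C5, a perfect fourth (5 semitones).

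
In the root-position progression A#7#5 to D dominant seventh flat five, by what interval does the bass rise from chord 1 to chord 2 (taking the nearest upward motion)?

diminished fourth

The roots are A# and D.
A# up to D is 4 semitones, a half step narrower than a perfect fourth, so the interval is diminished.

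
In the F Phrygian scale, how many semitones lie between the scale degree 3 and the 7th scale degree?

The scale is F Gb Ab Bb C Db Eb.
Ab up to Eb is a perfect fifth — 7 semitones.

7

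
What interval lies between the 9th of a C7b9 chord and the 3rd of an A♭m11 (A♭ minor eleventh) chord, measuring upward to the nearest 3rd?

minor seventh

C7b9 has D♭ as its 9th, and A♭m11 (A♭ minor eleventh) has C♭ as its 3rd.
7 letter names make it a seventh; at 10 semitones (a half step narrower than major) the quality is minor.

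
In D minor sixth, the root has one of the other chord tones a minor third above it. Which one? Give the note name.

F

Spelling the chord: D F A B.
The root is D. A minor third above D is F.
F is the chord's 3rd.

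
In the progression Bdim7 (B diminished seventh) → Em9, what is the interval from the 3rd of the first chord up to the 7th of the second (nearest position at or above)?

perfect unison

The 3rd of Bdim7 (B diminished seventh) is D; the 7th of Em9 is D.
D up to D spans 1 letter names and 0 semitones — a perfect unison.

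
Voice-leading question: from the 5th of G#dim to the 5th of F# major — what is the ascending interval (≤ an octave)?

G#dim has D as its 5th, and F# major has C# as its 5th.
D up to C# spans 7 letter names and 11 semitones — a major seventh.

major seventh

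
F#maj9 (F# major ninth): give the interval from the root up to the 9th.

The chord tones of F#maj9 (F# major ninth) are F#, A#, C#, E#, G#.
So we need the interval from F# up to G#.
From F# to G# is 14 semitones, exactly the major ninth.

major ninth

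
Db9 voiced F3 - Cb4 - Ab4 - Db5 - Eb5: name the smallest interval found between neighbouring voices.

Adjacent intervals: F3→Cb4 = diminished fifth; Cb4→Ab4 = major sixth; Ab4→Db5 = perfect fourth; Db5→Eb5 = major second.
The smallest is Db5 to Eb5, a major second (2 semitones).

major second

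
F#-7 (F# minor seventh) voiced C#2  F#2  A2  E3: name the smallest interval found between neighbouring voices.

Adjacent intervals: C#2→F#2 = perfect fourth; F#2→A2 = minor third; A2→E3 = perfect fifth.
The smallest is F#2 to A2, a minor third (3 semitones).

m3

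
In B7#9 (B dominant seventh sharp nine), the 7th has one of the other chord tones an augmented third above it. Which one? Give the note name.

The chord tones of B7#9 (B dominant seventh sharp nine) are B–D#–F#–A–C##.
The 7th is A. An augmented third above A is C##.
C## is the chord's 9th.

C##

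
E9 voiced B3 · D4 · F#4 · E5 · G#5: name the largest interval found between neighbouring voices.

minor 7th

Adjacent intervals: B3→D4 = minor third; D4→F#4 = major third; F#4→E5 = minor seventh; E5→G#5 = major third.
The largest is F#4 to E5, a minor seventh (10 semitones).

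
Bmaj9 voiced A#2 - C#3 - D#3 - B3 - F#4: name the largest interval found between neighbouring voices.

m6

Adjacent intervals: A#2→C#3 = minor third; C#3→D#3 = major second; D#3→B3 = minor sixth; B3→F#4 = perfect fifth.
The largest is D#3 to B3, a minor sixth (8 semitones).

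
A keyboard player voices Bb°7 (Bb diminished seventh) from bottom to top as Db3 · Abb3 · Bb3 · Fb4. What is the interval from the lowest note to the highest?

The outer voices are Db3 and Fb4.
From Db to Fb: 15 semitones over a tenth = minor.

minor tenth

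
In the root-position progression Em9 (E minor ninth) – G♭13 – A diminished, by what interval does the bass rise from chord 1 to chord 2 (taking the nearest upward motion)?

The roots are E and G♭.
3 letter names make it a third; at 2 semitones (a whole step narrower than major) the quality is diminished.

diminished third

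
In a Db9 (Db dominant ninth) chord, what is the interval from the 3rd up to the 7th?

Db dominant ninth is spelled Db–F–Ab–Cb–Eb.
That puts F below Cb.
F up to Cb is 6 semitones, a half step narrower than a perfect fifth, so the interval is diminished.

diminished fifth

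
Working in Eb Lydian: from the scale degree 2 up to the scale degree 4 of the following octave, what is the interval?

The scale runs Eb F G A Bb C D.
So we need the interval from F up to A.
Counting 10 letters and 16 half steps from F gives a major tenth.

major 10th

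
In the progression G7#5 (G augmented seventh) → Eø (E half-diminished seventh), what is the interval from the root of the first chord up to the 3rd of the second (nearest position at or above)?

G7#5 (G augmented seventh) has G as its root, and Eø (E half-diminished seventh) has G as its 3rd.
Counting 1 letters and 0 half steps from G gives a perfect unison.

perfect unison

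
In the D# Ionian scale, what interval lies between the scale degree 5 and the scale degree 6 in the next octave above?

The scale runs D# E# F## G# A# B# C##.
So we need the interval from A# up to B#.
Counting 9 letters and 14 half steps from A# gives a major ninth.

major ninth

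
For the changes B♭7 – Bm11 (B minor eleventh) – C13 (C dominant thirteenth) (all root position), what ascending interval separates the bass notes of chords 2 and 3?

minor second

The roots are B and C.
B up to C is 1 semitone, a half step narrower than a major second, so the interval is minor.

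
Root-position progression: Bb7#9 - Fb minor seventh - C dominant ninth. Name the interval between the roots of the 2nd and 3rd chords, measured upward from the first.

The roots are Fb and C.
Fb up to C is 8 semitones, a half step wider than a perfect fifth, so the interval is augmented.

augmented fifth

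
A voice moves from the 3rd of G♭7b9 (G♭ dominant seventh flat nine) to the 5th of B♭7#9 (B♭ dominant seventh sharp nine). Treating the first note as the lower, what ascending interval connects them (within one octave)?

perfect fifth

G♭7b9 (G♭ dominant seventh flat nine) has B♭ as its 3rd, and B♭7#9 (B♭ dominant seventh sharp nine) has F as its 5th.
B♭ up to F spans 5 letter names and 7 semitones — a perfect fifth.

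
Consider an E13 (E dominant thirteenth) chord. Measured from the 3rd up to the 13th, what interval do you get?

The chord tones of E13 (E dominant thirteenth) are E, G#, B, D, F#, C#.
3rd = G#; 13th = C#.
G# up to C# spans 11 letter names and 17 semitones — a perfect eleventh.

perfect 11th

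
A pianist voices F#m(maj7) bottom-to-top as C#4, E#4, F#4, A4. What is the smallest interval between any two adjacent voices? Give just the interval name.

minor 2nd

Adjacent intervals: C#4→E#4 = major third; E#4→F#4 = minor second; F#4→A4 = minor third.
The smallest is E#4 to F#4, a minor second (1 semitone).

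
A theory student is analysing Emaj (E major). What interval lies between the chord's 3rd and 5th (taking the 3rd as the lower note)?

Emaj (E major): E G# B.
The 3rd is G# and the 5th is B.
G# up to B is 3 semitones, a half step narrower than a major third, so the interval is minor.

m3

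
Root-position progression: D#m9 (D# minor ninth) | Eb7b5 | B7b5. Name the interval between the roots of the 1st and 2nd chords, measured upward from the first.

The roots are D# and Eb.
From D# to Eb: 0 semitones over a second = diminished.

diminished second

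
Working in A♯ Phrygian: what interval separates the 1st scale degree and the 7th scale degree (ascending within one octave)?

minor seventh

A♯ phrygian: A♯ B C♯ D♯ E♯ F♯ G♯.
So we need the interval from A♯ up to G♯.
7 letter names make it a seventh; at 10 semitones (a half step narrower than major) the quality is minor.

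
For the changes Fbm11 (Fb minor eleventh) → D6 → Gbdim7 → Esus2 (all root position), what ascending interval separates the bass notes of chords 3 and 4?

augmented sixth

The roots are Gb and E.
Gb up to E is 10 semitones, a half step wider than a major sixth, so the interval is augmented.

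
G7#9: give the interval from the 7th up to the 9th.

Spelling the chord: G-B-D-F-A#.
The 7th is F and the 9th is A#.
3 letter names make it a third; at 5 semitones (a half step wider than major) the quality is augmented.

A3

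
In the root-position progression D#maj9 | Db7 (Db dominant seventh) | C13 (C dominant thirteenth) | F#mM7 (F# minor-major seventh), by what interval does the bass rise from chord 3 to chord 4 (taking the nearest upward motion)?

A4

The roots are C and F#.
From C to F#: 6 semitones over a fourth = augmented.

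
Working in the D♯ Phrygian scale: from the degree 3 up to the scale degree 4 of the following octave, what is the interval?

D♯ phrygian: D♯ E F♯ G♯ A♯ B C♯.
Degree 3 = F♯; degree 4 (up an octave) = G♯.
Counting 9 letters and 14 half steps from F♯ gives a major ninth.

major 9th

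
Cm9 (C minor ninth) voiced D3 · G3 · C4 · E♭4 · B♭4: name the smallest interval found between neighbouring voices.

Adjacent intervals: D3→G3 = perfect fourth; G3→C4 = perfect fourth; C4→E♭4 = minor third; E♭4→B♭4 = perfect fifth.
The smallest is C4 to E♭4, a minor third (3 semitones).

minor 3rd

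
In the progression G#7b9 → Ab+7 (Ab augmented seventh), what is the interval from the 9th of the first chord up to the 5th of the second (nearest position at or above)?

perfect fifth

G#7b9 has A as its 9th, and Ab+7 (Ab augmented seventh) has E as its 5th.
From A to E is 7 semitones, exactly the perfect fifth.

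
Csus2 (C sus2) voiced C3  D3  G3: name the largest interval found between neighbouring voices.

Adjacent intervals: C3→D3 = major second; D3→G3 = perfect fourth.
The largest is D3 to G3, a perfect fourth (5 semitones).

perfect fourth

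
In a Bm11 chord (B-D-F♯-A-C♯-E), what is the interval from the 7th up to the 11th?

perfect 5th

That puts A below E.
Counting 5 letters and 7 half steps from A gives a perfect fifth.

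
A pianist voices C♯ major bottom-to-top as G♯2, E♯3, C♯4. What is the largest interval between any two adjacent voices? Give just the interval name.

major sixth

Adjacent intervals: G♯2→E♯3 = major sixth; E♯3→C♯4 = minor sixth.
The largest is G♯2 to E♯3, a major sixth (9 semitones).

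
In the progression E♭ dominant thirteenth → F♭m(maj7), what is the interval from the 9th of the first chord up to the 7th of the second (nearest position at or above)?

The 9th of E♭ dominant thirteenth is F; the 7th of F♭m(maj7) is E♭.
7 letter names make it a seventh; at 10 semitones (a half step narrower than major) the quality is minor.

minor 7th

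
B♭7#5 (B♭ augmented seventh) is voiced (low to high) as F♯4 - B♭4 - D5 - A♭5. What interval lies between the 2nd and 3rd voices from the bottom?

M3

Those voices are B♭4 and D5.
From B♭ to D is 4 semitones, exactly the major third.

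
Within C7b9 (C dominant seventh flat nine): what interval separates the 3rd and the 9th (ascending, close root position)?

diminished seventh

Spelling the chord: C E G Bb Db.
That puts E below Db.
From E to Db: 9 semitones over a seventh = diminished.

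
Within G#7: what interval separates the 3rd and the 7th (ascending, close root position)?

The chord tones of G# dominant seventh are G# B# D# F#.
The 3rd is B# and the 7th is F#.
B# up to F# is 6 semitones, a half step narrower than a perfect fifth, so the interval is diminished.

diminished fifth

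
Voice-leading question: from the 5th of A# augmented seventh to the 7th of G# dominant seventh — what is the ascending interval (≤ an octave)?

diminished 2nd

A# augmented seventh has E## as its 5th, and G# dominant seventh has F# as its 7th.
2 letter names make it a second; at 0 semitones (a whole step narrower than major) the quality is diminished.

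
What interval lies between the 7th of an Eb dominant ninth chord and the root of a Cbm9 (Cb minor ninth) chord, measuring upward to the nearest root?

The 7th of Eb dominant ninth is Db; the root of Cbm9 (Cb minor ninth) is Cb.
From Db to Cb: 10 semitones over a seventh = minor.

minor 7th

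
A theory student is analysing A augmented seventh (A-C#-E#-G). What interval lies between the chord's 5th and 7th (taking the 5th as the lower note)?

The 5th is E# and the 7th is G.
3 letter names make it a third; at 2 semitones (a whole step narrower than major) the quality is diminished.

d3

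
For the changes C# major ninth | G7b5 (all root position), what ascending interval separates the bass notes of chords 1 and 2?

diminished fifth

The roots are C# and G.
5 letter names make it a fifth; at 6 semitones (a half step narrower than perfect) the quality is diminished.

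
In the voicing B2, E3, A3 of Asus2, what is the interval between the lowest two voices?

P4

Those voices are B2 and E3.
B up to E spans 4 letter names and 5 semitones — a perfect fourth.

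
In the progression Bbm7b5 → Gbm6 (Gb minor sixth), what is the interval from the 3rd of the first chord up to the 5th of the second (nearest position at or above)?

The 3rd of Bbm7b5 is Db; the 5th of Gbm6 (Gb minor sixth) is Db.
Counting 1 letters and 0 half steps from Db gives a perfect unison.

perfect 1st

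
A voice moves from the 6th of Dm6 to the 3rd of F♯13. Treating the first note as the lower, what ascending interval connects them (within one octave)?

major 7th

Dm6 has B as its 6th, and F♯13 has A♯ as its 3rd.
From B to A♯ is 11 semitones, exactly the major seventh.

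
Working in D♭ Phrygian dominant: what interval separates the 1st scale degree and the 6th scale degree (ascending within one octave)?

minor sixth

D♭ phrygian dominant: D♭ E𝄫 F G♭ A♭ B𝄫 C♭.
1st scale degree = D♭; scale degree 6 = B𝄫.
From D♭ to B𝄫: 8 semitones over a sixth = minor.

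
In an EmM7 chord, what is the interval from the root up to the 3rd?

minor 3rd

Spelling the chord: E, G, B, D#.
So we need the interval from E up to G.
3 letter names make it a third; at 3 semitones (a half step narrower than major) the quality is minor.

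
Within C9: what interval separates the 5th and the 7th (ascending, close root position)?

C9 (C dominant ninth) is spelled C-E-G-B♭-D.
5th = G; 7th = B♭.
From G to B♭: 3 semitones over a third = minor.

m3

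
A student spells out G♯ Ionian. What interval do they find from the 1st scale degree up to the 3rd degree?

major 3rd

G♯ major: G♯ A♯ B♯ C♯ D♯ E♯ F𝄪.
So we need the interval from G♯ up to B♯.
Counting 3 letters and 4 half steps from G♯ gives a major third.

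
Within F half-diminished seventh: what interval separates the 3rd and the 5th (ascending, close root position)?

Fm7b5: F Ab Cb Eb.
So we need the interval from Ab up to Cb.
3 letter names make it a third; at 3 semitones (a half step narrower than major) the quality is minor.

m3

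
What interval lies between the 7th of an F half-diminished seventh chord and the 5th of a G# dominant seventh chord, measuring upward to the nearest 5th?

The 7th of F half-diminished seventh is Eb; the 5th of G# dominant seventh is D#.
From Eb to D#: 12 semitones over a seventh = augmented.

augmented 7th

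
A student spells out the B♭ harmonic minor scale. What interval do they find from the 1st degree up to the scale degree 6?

Spelling the B♭ harmonic minor scale: B♭ C D♭ E♭ F G♭ A.
The 1st degree is B♭ and the degree 6 is G♭.
From B♭ to G♭: 8 semitones over a sixth = minor.

minor sixth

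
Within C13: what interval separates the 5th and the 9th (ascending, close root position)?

perfect 5th

The chord tones of C13 (C dominant thirteenth) are C E G B♭ D A.
That puts G below D.
From G to D is 7 semitones, exactly the perfect fifth.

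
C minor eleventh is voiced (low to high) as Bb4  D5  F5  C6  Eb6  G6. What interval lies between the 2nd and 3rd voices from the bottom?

Those voices are D5 and F5.
D up to F is 3 semitones, a half step narrower than a major third, so the interval is minor.

m3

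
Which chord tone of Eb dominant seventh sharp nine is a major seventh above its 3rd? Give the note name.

Eb dominant seventh sharp nine: Eb G Bb Db F#.
The 3rd is G. A major seventh above G is F#.
F# is the chord's 9th.

F#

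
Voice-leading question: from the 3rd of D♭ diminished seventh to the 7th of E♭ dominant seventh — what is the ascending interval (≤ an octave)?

M6

D♭ diminished seventh has F♭ as its 3rd, and E♭ dominant seventh has D♭ as its 7th.
Counting 6 letters and 9 half steps from F♭ gives a major sixth.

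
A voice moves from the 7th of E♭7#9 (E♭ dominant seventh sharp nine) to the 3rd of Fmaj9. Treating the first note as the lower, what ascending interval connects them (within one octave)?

The 7th of E♭7#9 (E♭ dominant seventh sharp nine) is D♭; the 3rd of Fmaj9 is A.
D♭ up to A is 8 semitones, a half step wider than a perfect fifth, so the interval is augmented.

augmented fifth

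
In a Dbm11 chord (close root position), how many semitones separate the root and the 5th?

Db minor eleventh is spelled Db Fb Ab Cb Eb Gb.
Db to Ab is a perfect fifth: 7 semitones.

7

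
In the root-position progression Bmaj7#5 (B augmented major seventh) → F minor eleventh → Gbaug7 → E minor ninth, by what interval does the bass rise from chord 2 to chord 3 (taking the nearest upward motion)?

The roots are F and Gb.
F up to Gb is 1 semitone, a half step narrower than a major second, so the interval is minor.

minor second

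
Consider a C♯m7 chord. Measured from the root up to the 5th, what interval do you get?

perfect fifth

C♯m7 is spelled C♯–E–G♯–B.
So we need the interval from C♯ up to G♯.
Counting 5 letters and 7 half steps from C♯ gives a perfect fifth.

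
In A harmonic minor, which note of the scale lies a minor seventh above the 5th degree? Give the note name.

D

The scale is A B C D E F G#.
The 5th degree is E; a minor seventh above that is D — scale degree 4.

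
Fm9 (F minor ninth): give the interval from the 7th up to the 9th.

Spelling the chord: F, Ab, C, Eb, G.
7th = Eb; 9th = G.
From Eb to G is 4 semitones, exactly the major third.

M3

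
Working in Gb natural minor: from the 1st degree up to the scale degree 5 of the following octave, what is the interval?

perfect twelfth

The scale runs Gb Ab Bbb Cb Db Ebb Fb.
The 1st degree is Gb and the 5th degree (up an octave) is Db.
Counting 12 letters and 19 half steps from Gb gives a perfect twelfth.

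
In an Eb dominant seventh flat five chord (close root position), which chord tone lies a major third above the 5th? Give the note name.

The chord tones of Eb7b5 are Eb G Bbb Db.
The 5th is Bbb. A major third above Bbb is Db.
Db is the chord's 7th.

Db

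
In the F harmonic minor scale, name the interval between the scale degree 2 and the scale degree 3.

The scale runs F G A♭ B♭ C D♭ E.
So we need the interval from G up to A♭.
G up to A♭ is 1 semitone, a half step narrower than a major second, so the interval is minor.

minor second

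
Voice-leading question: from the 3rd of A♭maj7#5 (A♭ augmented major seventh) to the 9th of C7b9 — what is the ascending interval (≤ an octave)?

The 3rd of A♭maj7#5 (A♭ augmented major seventh) is C; the 9th of C7b9 is D♭.
C up to D♭ is 1 semitone, a half step narrower than a major second, so the interval is minor.

m2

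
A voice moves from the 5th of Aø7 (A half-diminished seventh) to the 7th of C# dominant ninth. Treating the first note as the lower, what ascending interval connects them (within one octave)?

augmented fifth

Aø7 (A half-diminished seventh) has Eb as its 5th, and C# dominant ninth has B as its 7th.
Eb up to B is 8 semitones, a half step wider than a perfect fifth, so the interval is augmented.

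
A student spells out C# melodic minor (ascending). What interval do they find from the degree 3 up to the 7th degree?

Spelling C# melodic minor (ascending): C# D# E F# G# A# B#.
So we need the interval from E up to B#.
5 letter names make it a fifth; at 8 semitones (a half step wider than perfect) the quality is augmented.

augmented fifth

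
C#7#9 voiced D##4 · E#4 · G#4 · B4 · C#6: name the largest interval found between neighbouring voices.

M9

Adjacent intervals: D##4→E#4 = minor second; E#4→G#4 = minor third; G#4→B4 = minor third; B4→C#6 = major ninth.
The largest is B4 to C#6, a major ninth (14 semitones).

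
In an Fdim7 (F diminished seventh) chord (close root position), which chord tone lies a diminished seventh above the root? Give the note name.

Fdim7 is spelled F–A♭–C♭–E𝄫.
The root is F. A diminished seventh above F is E𝄫.
E𝄫 is the chord's 7th.

Ebb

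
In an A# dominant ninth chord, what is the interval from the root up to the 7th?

A#9 (A# dominant ninth) is spelled A#, C##, E#, G#, B#.
The root is A# and the 7th is G#.
A# up to G# is 10 semitones, a half step narrower than a major seventh, so the interval is minor.

minor seventh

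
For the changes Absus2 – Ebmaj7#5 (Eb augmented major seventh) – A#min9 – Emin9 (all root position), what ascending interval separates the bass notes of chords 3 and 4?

diminished fifth

The roots are A# and E.
From A# to E: 6 semitones over a fifth = diminished.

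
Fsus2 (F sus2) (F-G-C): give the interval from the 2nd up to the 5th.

2nd = G; 5th = C.
G up to C spans 4 letter names and 5 semitones — a perfect fourth.

P4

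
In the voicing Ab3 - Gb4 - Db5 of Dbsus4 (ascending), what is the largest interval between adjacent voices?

minor seventh

Adjacent intervals: Ab3→Gb4 = minor seventh; Gb4→Db5 = perfect fifth.
The largest is Ab3 to Gb4, a minor seventh (10 semitones).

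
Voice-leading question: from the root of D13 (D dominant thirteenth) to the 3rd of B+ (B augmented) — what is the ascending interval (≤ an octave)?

The root of D13 (D dominant thirteenth) is D; the 3rd of B+ (B augmented) is D#.
From D to D#: 1 semitone over a unison = augmented.

augmented unison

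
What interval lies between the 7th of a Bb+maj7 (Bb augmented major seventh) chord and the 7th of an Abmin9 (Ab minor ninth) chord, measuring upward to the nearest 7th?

The 7th of Bb+maj7 (Bb augmented major seventh) is A; the 7th of Abmin9 (Ab minor ninth) is Gb.
A up to Gb is 9 semitones, a whole step narrower than a major seventh, so the interval is diminished.

diminished seventh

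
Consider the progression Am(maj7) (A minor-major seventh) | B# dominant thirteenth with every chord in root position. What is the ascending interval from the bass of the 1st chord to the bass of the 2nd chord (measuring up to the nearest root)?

augmented second

The roots are A and B#.
From A to B#: 3 semitones over a second = augmented.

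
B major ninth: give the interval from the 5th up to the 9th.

perfect fifth

The chord tones of B major ninth are B–D#–F#–A#–C#.
The 5th is F# and the 9th is C#.
F# up to C# spans 5 letter names and 7 semitones — a perfect fifth.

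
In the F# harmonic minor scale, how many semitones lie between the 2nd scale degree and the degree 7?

9

The scale is F# G# A B C# D E#.
G# up to E# is a major sixth — 9 semitones.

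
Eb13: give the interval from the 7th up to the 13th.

major seventh

Spelling the chord: Eb-G-Bb-Db-F-C.
7th = Db; 13th = C.
From Db to C is 11 semitones, exactly the major seventh.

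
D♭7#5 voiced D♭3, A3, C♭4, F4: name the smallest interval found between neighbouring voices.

diminished 3rd

Adjacent intervals: D♭3→A3 = augmented fifth; A3→C♭4 = diminished third; C♭4→F4 = augmented fourth.
The smallest is A3 to C♭4, a diminished third (2 semitones).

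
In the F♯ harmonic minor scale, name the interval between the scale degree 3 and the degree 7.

A5

The scale runs F♯ G♯ A B C♯ D E♯.
The scale degree 3 is A and the degree 7 is E♯.
A up to E♯ is 8 semitones, a half step wider than a perfect fifth, so the interval is augmented.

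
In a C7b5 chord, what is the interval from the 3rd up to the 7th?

Spelling the chord: C E G♭ B♭.
So we need the interval from E up to B♭.
E up to B♭ is 6 semitones, a half step narrower than a perfect fifth, so the interval is diminished.
That tritone between 3rd and 7th is what gives the dominant seventh its pull toward resolution.

diminished fifth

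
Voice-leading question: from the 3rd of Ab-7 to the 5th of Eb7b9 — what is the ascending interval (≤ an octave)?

The 3rd of Ab-7 is Cb; the 5th of Eb7b9 is Bb.
Counting 7 letters and 11 half steps from Cb gives a major seventh.

major seventh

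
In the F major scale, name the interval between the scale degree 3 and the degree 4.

The scale runs F G A B♭ C D E.
Scale degree 3 = A; degree 4 = B♭.
2 letter names make it a second; at 1 semitone (a half step narrower than major) the quality is minor.

m2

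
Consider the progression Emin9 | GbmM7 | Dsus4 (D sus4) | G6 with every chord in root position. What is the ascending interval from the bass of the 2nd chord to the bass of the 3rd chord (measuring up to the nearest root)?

The roots are Gb and D.
5 letter names make it a fifth; at 8 semitones (a half step wider than perfect) the quality is augmented.

augmented 5th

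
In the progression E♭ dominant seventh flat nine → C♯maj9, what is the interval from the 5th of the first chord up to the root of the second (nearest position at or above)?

E♭ dominant seventh flat nine has B♭ as its 5th, and C♯maj9 has C♯ as its root.
From B♭ to C♯: 3 semitones over a second = augmented.

augmented second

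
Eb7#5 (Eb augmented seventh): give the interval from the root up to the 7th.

minor 7th

The chord tones of Ebaug7 (Eb augmented seventh) are Eb, G, B, Db.
That puts Eb below Db.
7 letter names make it a seventh; at 10 semitones (a half step narrower than major) the quality is minor.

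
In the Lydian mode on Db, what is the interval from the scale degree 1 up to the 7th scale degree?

Db lydian: Db Eb F G Ab Bb C.
That puts Db below C.
Counting 7 letters and 11 half steps from Db gives a major seventh.

major 7th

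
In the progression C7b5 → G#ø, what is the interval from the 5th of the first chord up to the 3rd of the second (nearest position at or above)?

augmented third

The 5th of C7b5 is Gb; the 3rd of G#ø is B.
From Gb to B: 5 semitones over a third = augmented.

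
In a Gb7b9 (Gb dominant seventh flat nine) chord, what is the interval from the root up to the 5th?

Spelling the chord: Gb, Bb, Db, Fb, Abb.
That puts Gb below Db.
Gb up to Db spans 5 letter names and 7 semitones — a perfect fifth.

perfect fifth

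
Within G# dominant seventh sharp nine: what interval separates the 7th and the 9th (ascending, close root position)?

G#7#9: G#-B#-D#-F#-A##.
So we need the interval from F# up to A##.
F# up to A## is 5 semitones, a half step wider than a major third, so the interval is augmented.

augmented third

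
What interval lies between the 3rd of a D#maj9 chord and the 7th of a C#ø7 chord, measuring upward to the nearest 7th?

diminished 4th

D#maj9 has F## as its 3rd, and C#ø7 has B as its 7th.
From F## to B: 4 semitones over a fourth = diminished.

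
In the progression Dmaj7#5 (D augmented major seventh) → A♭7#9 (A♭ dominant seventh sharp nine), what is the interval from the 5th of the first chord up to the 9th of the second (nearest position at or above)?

Dmaj7#5 (D augmented major seventh) has A♯ as its 5th, and A♭7#9 (A♭ dominant seventh sharp nine) has B as its 9th.
From A♯ to B: 1 semitone over a second = minor.

minor second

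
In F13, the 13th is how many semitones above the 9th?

Spelling the chord: F–A–C–Eb–G–D.
G to D is a perfect fifth: 7 semitones.

7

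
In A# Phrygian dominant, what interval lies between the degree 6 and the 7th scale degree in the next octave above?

The scale runs A# B C## D# E# F# G#.
The degree 6 is F# and the degree 7 (up an octave) is G#.
F# up to G# spans 9 letter names and 14 semitones — a major ninth.

major ninth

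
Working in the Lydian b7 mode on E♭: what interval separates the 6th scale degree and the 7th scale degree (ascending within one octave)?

E♭ lydian dominant: E♭ F G A B♭ C D♭.
The 6th scale degree is C and the 7th degree is D♭.
From C to D♭: 1 semitone over a second = minor.

minor second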